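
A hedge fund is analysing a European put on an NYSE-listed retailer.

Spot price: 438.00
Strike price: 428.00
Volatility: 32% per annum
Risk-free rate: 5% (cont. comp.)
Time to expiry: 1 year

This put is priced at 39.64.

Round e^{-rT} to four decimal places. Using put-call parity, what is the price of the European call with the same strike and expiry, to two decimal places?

70.53

e^(−rT) = e^(−0.05·1) = 0.9512
Put-call parity: C − P = S − K·e^(−rT) = 438 − 428·0.9512 = 438 − 407.1136 = 30.8864
C = P + (C − P) = 39.64 + (30.8864) = 70.5264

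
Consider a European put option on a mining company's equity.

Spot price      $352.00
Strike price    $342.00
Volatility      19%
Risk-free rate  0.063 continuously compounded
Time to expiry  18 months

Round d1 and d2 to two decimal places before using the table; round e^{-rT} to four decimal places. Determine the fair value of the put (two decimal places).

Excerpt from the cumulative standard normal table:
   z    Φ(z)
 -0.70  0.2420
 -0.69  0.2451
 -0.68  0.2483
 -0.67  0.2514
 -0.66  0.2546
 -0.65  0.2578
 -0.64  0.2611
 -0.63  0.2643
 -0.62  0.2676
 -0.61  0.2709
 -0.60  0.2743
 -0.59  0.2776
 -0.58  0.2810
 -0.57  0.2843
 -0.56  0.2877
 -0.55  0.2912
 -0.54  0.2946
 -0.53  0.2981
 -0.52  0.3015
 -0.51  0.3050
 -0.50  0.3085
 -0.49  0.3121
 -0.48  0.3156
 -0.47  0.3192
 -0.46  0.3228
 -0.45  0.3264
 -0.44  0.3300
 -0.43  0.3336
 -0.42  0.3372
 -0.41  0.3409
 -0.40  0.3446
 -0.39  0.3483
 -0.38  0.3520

$15.33

σ√T = 0.19·√1.5 = 0.2327
ln(S/K) + (r + σ²/2)T = ln(352/342) + (0.063 + 0.19²/2)·1.5 = 0.0288 + 0.1216 = 0.1504
d₁ = 0.1504 / 0.2327 = 0.6463 ≈ 0.65
d₂ = d₁ − σ√T = 0.6463 − 0.2327 = 0.4136 ≈ 0.41
e^(−rT) = e^(−0.063·1.5) = 0.9098
P = 342·0.9098·N(-0.41) − 352·N(-0.65) = 342·0.9098·0.3409 − 352·0.2578 = 106.0716 − 90.7456 = 15.3260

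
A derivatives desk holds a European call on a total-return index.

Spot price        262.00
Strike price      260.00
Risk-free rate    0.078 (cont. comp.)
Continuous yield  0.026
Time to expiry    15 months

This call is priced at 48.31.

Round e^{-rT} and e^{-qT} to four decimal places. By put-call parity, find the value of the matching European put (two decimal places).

30.54

e^(−qT) = e^(−0.026·1.25) = 0.9680;  e^(−rT) = e^(−0.078·1.25) = 0.9071
Put-call parity: C − P = S·e^(−qT) − K·e^(−rT) = 262·0.9680 − 260·0.9071 = 253.6160 − 235.8460 = 17.7700
P = C − (C − P) = 48.31 − (17.7700) = 30.5400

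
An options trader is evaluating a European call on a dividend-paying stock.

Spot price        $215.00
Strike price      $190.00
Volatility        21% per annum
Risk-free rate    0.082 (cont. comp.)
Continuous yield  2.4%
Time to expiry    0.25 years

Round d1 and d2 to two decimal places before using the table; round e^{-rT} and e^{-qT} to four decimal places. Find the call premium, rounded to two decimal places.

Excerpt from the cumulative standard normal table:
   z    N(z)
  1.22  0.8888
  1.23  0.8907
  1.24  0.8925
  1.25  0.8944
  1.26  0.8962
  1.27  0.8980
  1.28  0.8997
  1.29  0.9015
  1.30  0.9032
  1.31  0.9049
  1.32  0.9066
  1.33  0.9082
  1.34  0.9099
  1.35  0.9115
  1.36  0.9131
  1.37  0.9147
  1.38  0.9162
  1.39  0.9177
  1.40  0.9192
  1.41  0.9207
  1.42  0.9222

$28.66

σ√T = 0.21·√0.25 = 0.1050
ln(S/K) + (r − q + σ²/2)T = ln(215/190) + (0.082 − 0.024 + 0.21²/2)·0.25 = 0.1236 + 0.0200 = 0.1436
d₁ = 0.1436 / 0.1050 = 1.3679 ≈ 1.37
d₂ = d₁ − σ√T = 1.3679 − 0.1050 = 1.2629 ≈ 1.26
exp(−qT) = exp(−0.024·0.25) = 0.9940;  exp(−rT) = exp(−0.082·0.25) = 0.9797
N(d₁) = N(1.37) = 0.9147;  N(d₂) = N(1.26) = 0.8962
C = 215·0.9940·0.9147 − 190·0.9797·0.8962 = 195.4805 − 166.8214 = 28.6592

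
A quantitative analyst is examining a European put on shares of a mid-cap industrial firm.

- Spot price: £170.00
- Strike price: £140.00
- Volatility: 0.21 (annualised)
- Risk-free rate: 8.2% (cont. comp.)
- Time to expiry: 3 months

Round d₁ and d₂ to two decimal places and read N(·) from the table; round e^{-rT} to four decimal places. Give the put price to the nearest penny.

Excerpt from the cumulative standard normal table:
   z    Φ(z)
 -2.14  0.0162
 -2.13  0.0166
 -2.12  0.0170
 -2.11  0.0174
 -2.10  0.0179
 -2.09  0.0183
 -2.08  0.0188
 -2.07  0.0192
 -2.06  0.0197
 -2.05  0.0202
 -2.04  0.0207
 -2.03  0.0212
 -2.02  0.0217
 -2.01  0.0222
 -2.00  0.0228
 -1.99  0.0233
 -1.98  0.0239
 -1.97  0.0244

£0.15

T = 0.25;  σ√T = 0.1050
d₁ = [ln(170/140) + (0.082 + 0.21²/2)·0.25] / 0.1050 = [0.1942 + 0.0260] / 0.1050 = 2.0968 → 2.10
d₂ = d₁ − σ√T = 2.0968 − 0.1050 = 1.9918 → 1.99
e^(−rT) = e^(−0.082·0.25) = 0.9797
N(−d₂) = N(-1.99) = 0.0233;  N(−d₁) = N(-2.10) = 0.0179
P = 140·0.9797·0.0233 − 170·0.0179 = 3.1958 − 3.0430 = 0.1528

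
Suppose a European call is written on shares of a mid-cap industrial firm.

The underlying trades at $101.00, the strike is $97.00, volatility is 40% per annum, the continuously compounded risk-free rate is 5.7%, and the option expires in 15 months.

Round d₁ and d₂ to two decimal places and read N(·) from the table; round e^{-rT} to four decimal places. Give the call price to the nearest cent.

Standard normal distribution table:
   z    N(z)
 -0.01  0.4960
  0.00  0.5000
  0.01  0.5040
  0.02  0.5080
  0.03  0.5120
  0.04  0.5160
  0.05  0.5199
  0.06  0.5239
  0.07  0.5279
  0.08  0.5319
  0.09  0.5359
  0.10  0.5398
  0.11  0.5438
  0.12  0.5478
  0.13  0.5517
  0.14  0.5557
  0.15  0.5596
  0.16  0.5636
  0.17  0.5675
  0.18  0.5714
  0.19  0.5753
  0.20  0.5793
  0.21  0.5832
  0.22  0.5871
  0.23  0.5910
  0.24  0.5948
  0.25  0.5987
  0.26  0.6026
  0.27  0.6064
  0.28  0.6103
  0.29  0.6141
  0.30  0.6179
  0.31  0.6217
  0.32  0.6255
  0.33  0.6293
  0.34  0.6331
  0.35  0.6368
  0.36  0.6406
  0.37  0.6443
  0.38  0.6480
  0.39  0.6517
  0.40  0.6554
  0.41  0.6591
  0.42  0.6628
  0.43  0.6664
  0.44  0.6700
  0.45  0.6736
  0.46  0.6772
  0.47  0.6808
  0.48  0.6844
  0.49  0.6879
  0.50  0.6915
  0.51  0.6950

$22.51

σ√T = 0.4 × 1.1180 = 0.4472
d₁ = [ln(101/97) + (0.057 + 0.4²/2)·1.25] / 0.4472 = [0.0404 + 0.1713] / 0.4472 = 0.4733 which rounds to 0.47
d₂ = d₁ − σ√T = 0.4733 − 0.4472 = 0.0261 which rounds to 0.03
exp(−rT) = exp(−0.057·1.25) = 0.9312
N(d₁) = N(0.47) = 0.6808;  N(d₂) = N(0.03) = 0.5120
C = 101·0.6808 − 97·0.9312·0.5120 = 68.7608 − 46.2471 = 22.5137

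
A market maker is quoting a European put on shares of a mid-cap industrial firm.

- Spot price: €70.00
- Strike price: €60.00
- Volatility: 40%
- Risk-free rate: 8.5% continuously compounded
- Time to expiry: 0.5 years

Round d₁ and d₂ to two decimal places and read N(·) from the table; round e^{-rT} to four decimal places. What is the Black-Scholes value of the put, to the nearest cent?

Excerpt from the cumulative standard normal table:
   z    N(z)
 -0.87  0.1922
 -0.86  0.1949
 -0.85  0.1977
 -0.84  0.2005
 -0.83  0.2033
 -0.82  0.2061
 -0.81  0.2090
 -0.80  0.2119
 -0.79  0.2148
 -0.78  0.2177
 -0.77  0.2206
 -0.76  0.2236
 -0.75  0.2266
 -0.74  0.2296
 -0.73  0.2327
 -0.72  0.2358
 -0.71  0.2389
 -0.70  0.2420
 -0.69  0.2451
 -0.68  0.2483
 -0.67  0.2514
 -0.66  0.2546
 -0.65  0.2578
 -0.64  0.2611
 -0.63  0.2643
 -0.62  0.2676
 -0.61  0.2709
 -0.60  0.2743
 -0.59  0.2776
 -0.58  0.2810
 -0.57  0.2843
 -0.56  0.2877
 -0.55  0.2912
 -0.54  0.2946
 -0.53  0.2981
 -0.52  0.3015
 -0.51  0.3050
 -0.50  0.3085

σ√T = 0.4·√0.5 = 0.2828
d₁ = [ln(70/60) + (0.085 + ½·0.4²)·0.5] / (σ√T) = (0.1542 + 0.0825) / 0.2828 = 0.8367 → 0.84
d₂ = 0.8367 − 0.2828 = 0.5538 → 0.55
exp(−rT) = exp(−0.085·0.5) = 0.9584
N(−d₂) = N(-0.55) = 0.2912;  N(−d₁) = N(-0.84) = 0.2005
P = 60·0.9584·0.2912 − 70·0.2005 = 16.7452 − 14.0350 = 2.7102

€2.71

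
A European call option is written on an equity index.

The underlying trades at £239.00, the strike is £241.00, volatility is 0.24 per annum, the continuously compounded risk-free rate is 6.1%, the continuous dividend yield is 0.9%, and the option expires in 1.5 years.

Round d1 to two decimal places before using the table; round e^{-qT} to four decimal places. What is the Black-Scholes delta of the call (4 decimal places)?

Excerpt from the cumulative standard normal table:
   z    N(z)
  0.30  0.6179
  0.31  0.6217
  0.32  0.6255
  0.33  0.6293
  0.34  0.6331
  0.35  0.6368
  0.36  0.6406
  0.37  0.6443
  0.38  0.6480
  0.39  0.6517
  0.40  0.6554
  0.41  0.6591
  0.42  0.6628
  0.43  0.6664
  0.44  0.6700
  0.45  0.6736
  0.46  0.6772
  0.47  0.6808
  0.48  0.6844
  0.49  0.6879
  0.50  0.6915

σ√T = 0.24 × 1.2247 = 0.2939
d₁ = [ln(239/241) + (0.061 − 0.009 + 0.24²/2)·1.5] / 0.2939 = [-0.0083 + 0.1212] / 0.2939 = 0.3840 → 0.38
N(d₁) = N(0.38) = 0.6480
Δ_call = e^(−qT)·N(d₁) = 0.9866·0.6480 = 0.6393

0.6393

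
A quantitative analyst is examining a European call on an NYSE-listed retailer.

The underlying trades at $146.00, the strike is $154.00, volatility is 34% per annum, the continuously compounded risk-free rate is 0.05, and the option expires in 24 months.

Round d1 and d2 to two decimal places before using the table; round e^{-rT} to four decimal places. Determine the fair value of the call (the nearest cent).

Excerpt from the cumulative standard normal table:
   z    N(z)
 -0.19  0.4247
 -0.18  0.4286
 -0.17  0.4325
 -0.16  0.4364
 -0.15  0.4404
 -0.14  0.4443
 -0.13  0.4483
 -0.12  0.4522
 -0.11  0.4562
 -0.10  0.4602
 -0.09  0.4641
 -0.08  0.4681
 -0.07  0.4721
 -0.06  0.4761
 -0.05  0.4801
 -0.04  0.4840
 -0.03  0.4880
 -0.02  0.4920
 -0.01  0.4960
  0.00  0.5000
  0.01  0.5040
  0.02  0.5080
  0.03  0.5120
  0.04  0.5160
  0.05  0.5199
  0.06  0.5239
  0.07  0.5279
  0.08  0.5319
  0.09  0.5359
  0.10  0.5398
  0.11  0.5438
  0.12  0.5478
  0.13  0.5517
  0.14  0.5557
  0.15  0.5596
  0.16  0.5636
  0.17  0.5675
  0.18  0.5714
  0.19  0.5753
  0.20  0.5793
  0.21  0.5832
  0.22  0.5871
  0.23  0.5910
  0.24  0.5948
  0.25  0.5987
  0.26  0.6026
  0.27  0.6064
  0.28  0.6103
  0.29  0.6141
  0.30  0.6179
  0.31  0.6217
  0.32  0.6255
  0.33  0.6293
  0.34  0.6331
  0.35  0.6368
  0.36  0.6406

T = 2;  σ√T = 0.4808
ln(S/K) + (r + σ²/2)T = ln(146/154) + (0.05 + 0.34²/2)·2 = -0.0533 + 0.2156 = 0.1623
d₁ = 0.1623 / 0.4808 = 0.3374 ≈ 0.34
d₂ = d₁ − σ√T = 0.3374 − 0.4808 = -0.1434 ≈ -0.14
e^(−rT) = e^(−0.05·2) = 0.9048
C = 146·N(0.34) − 154·0.9048·N(-0.14) = 146·0.6331 − 154·0.9048·0.4443 = 92.4326 − 61.9084 = 30.5242

$30.52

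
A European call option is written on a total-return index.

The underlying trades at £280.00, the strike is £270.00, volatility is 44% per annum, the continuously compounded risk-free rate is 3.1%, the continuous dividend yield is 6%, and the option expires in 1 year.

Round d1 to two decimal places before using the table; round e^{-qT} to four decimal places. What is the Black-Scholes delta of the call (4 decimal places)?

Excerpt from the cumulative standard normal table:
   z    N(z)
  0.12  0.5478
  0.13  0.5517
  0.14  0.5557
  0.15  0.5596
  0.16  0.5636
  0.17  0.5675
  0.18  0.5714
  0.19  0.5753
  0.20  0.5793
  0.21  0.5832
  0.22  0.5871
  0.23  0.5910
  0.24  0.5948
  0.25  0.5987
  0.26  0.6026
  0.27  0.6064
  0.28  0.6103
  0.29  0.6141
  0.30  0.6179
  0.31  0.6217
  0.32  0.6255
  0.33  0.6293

0.5602

σ√T = 0.44·√1 = 0.4400
d₁ = [ln(280/270) + (0.031 − 0.06 + 0.44²/2)·1] / 0.4400 = [0.0364 + 0.0678] / 0.4400 = 0.2367 ⇒ 0.24
N(d₁) = N(0.24) = 0.5948
Δ_call = e^(−qT)·N(d₁) = 0.9418·0.5948 = 0.5602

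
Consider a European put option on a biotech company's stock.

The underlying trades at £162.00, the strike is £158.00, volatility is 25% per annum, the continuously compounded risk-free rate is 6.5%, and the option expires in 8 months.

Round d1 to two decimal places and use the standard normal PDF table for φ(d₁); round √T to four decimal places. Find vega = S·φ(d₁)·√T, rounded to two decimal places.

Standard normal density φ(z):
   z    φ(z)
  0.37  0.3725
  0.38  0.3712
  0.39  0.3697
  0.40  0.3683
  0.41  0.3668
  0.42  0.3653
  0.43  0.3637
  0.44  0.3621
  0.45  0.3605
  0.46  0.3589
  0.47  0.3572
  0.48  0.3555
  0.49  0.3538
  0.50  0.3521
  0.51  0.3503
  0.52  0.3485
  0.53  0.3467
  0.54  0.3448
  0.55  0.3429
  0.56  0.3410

47.90

σ√T = 0.25·√0.6667 = 0.2041
ln(S/K) + (r + σ²/2)T = ln(162/158) + (0.065 + 0.25²/2)·0.6667 = 0.0250 + 0.0642 = 0.0892
d₁ = 0.0892 / 0.2041 = 0.4368 ⇒ 0.44
√T = √0.6667 = 0.8165
φ(d₁) = φ(0.44) = 0.3621
vega = S·φ(d₁)·√T = 162·0.3621·0.8165 = 47.8961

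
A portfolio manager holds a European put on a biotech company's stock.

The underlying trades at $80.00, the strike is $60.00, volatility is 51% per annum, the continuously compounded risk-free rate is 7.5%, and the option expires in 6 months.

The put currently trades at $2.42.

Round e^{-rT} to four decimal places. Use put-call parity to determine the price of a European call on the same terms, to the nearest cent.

exp(−rT) = exp(−0.075·0.5) = 0.9632
Put-call parity: C − P = S − K·e^(−rT) = 80 − 60·0.9632 = 80 − 57.7920 = 22.2080
C = P + (C − P) = 2.42 + (22.2080) = 24.6280

$24.63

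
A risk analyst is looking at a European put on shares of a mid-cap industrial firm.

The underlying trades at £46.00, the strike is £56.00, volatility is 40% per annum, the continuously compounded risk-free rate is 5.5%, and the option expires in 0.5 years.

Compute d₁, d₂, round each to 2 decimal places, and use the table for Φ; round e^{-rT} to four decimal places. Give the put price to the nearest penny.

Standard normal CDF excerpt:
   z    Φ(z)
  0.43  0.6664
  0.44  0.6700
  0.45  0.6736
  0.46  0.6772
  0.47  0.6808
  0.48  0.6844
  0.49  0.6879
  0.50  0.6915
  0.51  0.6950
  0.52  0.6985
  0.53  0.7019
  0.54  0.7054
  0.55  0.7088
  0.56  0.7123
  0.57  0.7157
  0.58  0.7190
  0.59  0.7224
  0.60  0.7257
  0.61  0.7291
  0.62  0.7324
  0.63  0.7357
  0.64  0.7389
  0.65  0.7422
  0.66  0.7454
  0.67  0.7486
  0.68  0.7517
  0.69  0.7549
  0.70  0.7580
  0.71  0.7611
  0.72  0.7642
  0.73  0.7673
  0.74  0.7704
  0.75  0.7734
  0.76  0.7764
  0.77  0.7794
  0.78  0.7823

T = 0.5;  σ√T = 0.2828
d₁ = [ln(46/56) + (0.055 + 0.4²/2)·0.5] / 0.2828 = [-0.1967 + 0.0675] / 0.2828 = -0.4568 → -0.46
d₂ = d₁ − σ√T = -0.4568 − 0.2828 = -0.7397 → -0.74
e^(−rT) = e^(−0.055·0.5) = 0.9729
N(−d₂) = N(0.74) = 0.7704;  N(−d₁) = N(0.46) = 0.6772
P = 56·0.9729·0.7704 − 46·0.6772 = 41.9732 − 31.1512 = 10.8220

£10.82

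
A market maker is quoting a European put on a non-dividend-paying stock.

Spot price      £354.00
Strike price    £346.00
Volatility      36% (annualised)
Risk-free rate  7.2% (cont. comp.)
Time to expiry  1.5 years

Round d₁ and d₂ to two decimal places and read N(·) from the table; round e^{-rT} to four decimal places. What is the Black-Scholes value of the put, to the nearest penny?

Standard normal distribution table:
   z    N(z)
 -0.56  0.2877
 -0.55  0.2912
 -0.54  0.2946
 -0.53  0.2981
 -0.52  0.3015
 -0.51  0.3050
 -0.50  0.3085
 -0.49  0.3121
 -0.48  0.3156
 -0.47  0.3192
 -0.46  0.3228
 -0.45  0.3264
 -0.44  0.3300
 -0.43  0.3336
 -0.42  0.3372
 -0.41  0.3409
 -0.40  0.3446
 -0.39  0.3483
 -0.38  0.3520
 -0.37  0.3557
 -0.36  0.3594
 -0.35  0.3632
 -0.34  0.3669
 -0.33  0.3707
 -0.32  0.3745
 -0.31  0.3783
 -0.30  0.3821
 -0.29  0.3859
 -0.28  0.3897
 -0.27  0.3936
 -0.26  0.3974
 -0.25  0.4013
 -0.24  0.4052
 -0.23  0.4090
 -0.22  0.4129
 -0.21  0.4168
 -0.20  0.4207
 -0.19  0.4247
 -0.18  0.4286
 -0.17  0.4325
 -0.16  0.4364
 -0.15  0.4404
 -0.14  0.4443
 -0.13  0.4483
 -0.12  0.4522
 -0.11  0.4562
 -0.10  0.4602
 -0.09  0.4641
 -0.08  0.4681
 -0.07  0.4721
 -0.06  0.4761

£38.65

T = 1.5;  σ√T = 0.4409
d₁ = [ln(354/346) + (0.072 + 0.36²/2)·1.5] / 0.4409 = [0.0229 + 0.2052] / 0.4409 = 0.5172 which rounds to 0.52
d₂ = d₁ − σ√T = 0.5172 − 0.4409 = 0.0763 which rounds to 0.08
e^(−rT) = e^(−0.072·1.5) = 0.8976
P = 346·0.8976·N(-0.08) − 354·N(-0.52) = 346·0.8976·0.4681 − 354·0.3015 = 145.3776 − 106.7310 = 38.6466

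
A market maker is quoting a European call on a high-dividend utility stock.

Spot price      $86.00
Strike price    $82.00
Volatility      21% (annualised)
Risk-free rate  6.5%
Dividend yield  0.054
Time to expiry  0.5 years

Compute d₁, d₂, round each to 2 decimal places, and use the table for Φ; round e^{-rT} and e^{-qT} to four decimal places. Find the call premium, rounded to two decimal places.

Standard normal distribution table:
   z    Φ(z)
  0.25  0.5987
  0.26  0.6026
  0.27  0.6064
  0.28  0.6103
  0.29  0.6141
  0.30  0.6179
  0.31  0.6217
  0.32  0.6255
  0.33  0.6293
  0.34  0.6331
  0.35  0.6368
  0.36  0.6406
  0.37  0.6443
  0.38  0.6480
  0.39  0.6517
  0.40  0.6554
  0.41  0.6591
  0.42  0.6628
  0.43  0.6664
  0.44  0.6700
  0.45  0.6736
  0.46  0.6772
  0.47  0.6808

T = 0.5;  σ√T = 0.1485
d₁ = [ln(86/82) + (0.065 − 0.054 + 0.21²/2)·0.5] / 0.1485 = [0.0476 + 0.0165] / 0.1485 = 0.4320 which rounds to 0.43
d₂ = d₁ − σ√T = 0.4320 − 0.1485 = 0.2835 which rounds to 0.28
e^(−qT) = e^(−0.054·0.5) = 0.9734;  e^(−rT) = e^(−0.065·0.5) = 0.9680
C = 86·0.9734·N(0.43) − 82·0.9680·N(0.28) = 86·0.9734·0.6664 − 82·0.9680·0.6103 = 55.7859 − 48.4432 = 7.3428

$7.34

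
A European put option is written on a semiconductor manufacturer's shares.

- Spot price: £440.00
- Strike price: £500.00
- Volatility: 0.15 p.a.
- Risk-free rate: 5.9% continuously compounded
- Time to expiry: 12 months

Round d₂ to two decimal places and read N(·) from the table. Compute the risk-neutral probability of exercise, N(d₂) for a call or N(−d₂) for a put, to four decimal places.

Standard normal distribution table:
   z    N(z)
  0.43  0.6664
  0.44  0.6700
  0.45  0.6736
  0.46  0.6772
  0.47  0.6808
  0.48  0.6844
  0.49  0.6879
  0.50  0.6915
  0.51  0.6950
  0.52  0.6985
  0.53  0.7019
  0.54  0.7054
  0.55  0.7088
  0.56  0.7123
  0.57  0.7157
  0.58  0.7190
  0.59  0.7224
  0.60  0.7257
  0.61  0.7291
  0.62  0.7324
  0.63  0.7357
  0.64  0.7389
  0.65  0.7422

σ√T = 0.15·√1 = 0.1500
d₁ = [ln(440/500) + (0.059 + 0.15²/2)·1] / 0.1500 = [-0.1278 + 0.0702] / 0.1500 = -0.3839 → -0.38
d₂ = d₁ − σ√T = -0.3839 − 0.1500 = -0.5339 → -0.53
Risk-neutral Pr[S_T < K] = N(−d₂) = N(0.53) = 0.7019

0.7019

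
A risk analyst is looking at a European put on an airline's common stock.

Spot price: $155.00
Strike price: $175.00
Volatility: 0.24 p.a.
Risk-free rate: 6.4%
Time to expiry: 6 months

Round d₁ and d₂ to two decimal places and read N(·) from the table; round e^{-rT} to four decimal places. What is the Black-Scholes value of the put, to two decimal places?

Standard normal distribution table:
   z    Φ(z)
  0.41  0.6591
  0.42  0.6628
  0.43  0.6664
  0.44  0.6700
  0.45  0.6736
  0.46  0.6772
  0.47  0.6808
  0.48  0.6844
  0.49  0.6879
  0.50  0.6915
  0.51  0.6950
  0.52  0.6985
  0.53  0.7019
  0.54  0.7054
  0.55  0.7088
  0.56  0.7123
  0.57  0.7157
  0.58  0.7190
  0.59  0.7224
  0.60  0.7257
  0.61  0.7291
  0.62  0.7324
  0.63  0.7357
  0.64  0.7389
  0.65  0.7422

$19.72

T = 0.5;  σ√T = 0.1697
d₁ = [ln(155/175) + (0.064 + ½·0.24²)·0.5] / (σ√T) = (-0.1214 + 0.0464) / 0.1697 = -0.4417 which rounds to -0.44
d₂ = -0.4417 − 0.1697 = -0.6114 which rounds to -0.61
e^(−rT) = e^(−0.064·0.5) = 0.9685
N(−d₂) = N(0.61) = 0.7291;  N(−d₁) = N(0.44) = 0.6700
P = 175·0.9685·0.7291 − 155·0.6700 = 123.5733 − 103.8500 = 19.7233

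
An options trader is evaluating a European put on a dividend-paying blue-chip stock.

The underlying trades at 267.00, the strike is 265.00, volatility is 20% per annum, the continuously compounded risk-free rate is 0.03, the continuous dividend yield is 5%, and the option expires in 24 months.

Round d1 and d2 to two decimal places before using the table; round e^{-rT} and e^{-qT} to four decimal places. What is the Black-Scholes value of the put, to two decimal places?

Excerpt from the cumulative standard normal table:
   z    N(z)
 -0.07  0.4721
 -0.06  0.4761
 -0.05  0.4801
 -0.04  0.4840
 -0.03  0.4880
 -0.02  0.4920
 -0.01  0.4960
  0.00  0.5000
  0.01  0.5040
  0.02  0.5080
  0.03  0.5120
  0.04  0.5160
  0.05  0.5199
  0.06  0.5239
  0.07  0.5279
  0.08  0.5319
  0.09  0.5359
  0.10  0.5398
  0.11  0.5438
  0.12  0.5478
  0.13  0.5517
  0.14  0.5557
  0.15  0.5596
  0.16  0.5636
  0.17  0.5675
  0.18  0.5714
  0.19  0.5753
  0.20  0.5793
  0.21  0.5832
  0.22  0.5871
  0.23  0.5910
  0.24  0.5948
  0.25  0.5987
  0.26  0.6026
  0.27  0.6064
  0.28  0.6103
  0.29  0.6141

σ√T = 0.2·√2 = 0.2828
d₁ = [ln(267/265) + (0.03 − 0.05 + 0.2²/2)·2] / 0.2828 = [0.0075 + 0.0000] / 0.2828 = 0.0266 ⇒ 0.03
d₂ = d₁ − σ√T = 0.0266 − 0.2828 = -0.2563 ⇒ -0.26
exp(−qT) = exp(−0.05·2) = 0.9048;  exp(−rT) = exp(−0.03·2) = 0.9418
P = 265·0.9418·N(0.26) − 267·0.9048·N(-0.03) = 265·0.9418·0.6026 − 267·0.9048·0.4880 = 150.3951 − 117.8918 = 32.5033

32.50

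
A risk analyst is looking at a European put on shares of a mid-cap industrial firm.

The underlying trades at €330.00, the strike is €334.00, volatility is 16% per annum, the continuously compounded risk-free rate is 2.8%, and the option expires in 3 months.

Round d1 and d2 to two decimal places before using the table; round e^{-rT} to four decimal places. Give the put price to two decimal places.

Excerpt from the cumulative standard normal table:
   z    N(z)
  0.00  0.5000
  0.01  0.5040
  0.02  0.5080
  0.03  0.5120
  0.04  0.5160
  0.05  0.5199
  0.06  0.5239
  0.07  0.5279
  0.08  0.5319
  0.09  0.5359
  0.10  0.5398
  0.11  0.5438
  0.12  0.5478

σ√T = 0.16 × 0.5000 = 0.0800
d₁ = [ln(330/334) + (0.028 + 0.16²/2)·0.25] / 0.0800 = [-0.0120 + 0.0102] / 0.0800 = -0.0231 → -0.02
d₂ = d₁ − σ√T = -0.0231 − 0.0800 = -0.1031 → -0.10
e^(−rT) = e^(−0.028·0.25) = 0.9930
N(−d₂) = N(0.10) = 0.5398;  N(−d₁) = N(0.02) = 0.5080
P = 334·0.9930·0.5398 − 330·0.5080 = 179.0311 − 167.6400 = 11.3911

€11.39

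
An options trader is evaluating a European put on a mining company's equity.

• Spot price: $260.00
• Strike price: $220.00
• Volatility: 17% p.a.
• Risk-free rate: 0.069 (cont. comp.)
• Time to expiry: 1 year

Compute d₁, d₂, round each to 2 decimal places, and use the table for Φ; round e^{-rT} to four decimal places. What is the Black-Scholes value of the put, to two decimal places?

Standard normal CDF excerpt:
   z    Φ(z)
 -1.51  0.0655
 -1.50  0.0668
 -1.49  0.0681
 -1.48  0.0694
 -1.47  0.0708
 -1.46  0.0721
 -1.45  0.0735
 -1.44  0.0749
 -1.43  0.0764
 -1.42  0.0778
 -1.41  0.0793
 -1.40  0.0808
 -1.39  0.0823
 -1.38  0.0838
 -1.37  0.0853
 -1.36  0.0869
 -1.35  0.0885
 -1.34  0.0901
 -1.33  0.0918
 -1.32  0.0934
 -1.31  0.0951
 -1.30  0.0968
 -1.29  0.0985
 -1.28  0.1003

T = 1;  σ√T = 0.1700
d₁ = [ln(260/220) + (0.069 + 0.17²/2)·1] / 0.1700 = [0.1671 + 0.0835] / 0.1700 = 1.4736 ⇒ 1.47
d₂ = d₁ − σ√T = 1.4736 − 0.1700 = 1.3036 ⇒ 1.30
exp(−rT) = exp(−0.069·1) = 0.9333
P = 220·0.9333·N(-1.30) − 260·N(-1.47) = 220·0.9333·0.0968 − 260·0.0708 = 19.8756 − 18.4080 = 1.4676

$1.47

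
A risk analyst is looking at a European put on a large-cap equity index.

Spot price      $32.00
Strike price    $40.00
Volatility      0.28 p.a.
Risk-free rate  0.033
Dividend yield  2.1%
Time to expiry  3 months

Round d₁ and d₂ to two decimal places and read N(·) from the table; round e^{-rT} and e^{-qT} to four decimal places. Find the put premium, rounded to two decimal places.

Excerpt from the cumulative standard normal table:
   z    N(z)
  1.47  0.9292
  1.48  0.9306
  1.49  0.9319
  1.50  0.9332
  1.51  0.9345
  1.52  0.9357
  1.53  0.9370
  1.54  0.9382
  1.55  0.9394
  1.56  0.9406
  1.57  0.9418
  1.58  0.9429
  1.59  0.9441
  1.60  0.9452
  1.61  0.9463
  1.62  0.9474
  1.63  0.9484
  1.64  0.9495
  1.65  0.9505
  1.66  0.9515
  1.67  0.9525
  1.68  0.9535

T = 0.25;  σ√T = 0.1400
d₁ = [ln(32/40) + (0.033 − 0.021 + 0.28²/2)·0.25] / 0.1400 = [-0.2231 + 0.0128] / 0.1400 = -1.5025 → -1.50
d₂ = d₁ − σ√T = -1.5025 − 0.1400 = -1.6425 → -1.64
exp(−qT) = exp(−0.021·0.25) = 0.9948;  exp(−rT) = exp(−0.033·0.25) = 0.9918
N(−d₂) = N(1.64) = 0.9495;  N(−d₁) = N(1.50) = 0.9332
P = 40·0.9918·0.9495 − 32·0.9948·0.9332 = 37.6686 − 29.7071 = 7.9614

$7.96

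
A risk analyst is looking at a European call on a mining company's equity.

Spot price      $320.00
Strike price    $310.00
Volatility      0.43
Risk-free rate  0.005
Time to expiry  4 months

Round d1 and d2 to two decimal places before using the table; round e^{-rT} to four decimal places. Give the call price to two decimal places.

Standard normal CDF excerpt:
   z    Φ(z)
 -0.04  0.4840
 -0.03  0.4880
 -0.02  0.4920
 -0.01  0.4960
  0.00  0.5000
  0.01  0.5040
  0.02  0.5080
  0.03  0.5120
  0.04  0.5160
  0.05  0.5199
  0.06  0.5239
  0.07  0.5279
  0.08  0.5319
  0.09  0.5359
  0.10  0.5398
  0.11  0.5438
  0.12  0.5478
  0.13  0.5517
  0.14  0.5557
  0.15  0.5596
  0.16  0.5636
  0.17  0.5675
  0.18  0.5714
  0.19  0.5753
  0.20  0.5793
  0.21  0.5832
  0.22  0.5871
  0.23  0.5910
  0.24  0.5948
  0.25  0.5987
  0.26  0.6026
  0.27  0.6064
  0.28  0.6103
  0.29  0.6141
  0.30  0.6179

$36.86

σ√T = 0.43 × 0.5774 = 0.2483
ln(S/K) + (r + σ²/2)T = ln(320/310) + (0.005 + 0.43²/2)·0.3333 = 0.0317 + 0.0325 = 0.0642
d₁ = 0.0642 / 0.2483 = 0.2587 → 0.26
d₂ = d₁ − σ√T = 0.2587 − 0.2483 = 0.0105 → 0.01
e^(−rT) = e^(−0.005·0.3333) = 0.9983
N(d₁) = N(0.26) = 0.6026;  N(d₂) = N(0.01) = 0.5040
C = 320·0.6026 − 310·0.9983·0.5040 = 192.8320 − 155.9744 = 36.8576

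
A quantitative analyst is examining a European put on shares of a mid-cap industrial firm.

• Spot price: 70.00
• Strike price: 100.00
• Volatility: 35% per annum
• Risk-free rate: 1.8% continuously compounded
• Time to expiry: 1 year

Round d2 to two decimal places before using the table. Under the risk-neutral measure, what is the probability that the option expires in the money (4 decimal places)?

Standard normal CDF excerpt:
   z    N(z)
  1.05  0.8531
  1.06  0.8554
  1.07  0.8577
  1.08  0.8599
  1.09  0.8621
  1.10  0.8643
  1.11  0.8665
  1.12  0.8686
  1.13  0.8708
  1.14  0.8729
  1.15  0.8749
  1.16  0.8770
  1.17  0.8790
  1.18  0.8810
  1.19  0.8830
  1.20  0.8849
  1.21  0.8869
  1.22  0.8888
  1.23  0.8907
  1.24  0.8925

0.8729

σ√T = 0.35 × 1.0000 = 0.3500
ln(S/K) + (r + σ²/2)T = ln(70/100) + (0.018 + 0.35²/2)·1 = -0.3567 + 0.0792 = -0.2774
d₁ = -0.2774 / 0.3500 = -0.7926 ⇒ -0.79
d₂ = d₁ − σ√T = -0.7926 − 0.3500 = -1.1426 ⇒ -1.14
Pr(exercise) under Q = N(−d₂) = N(1.14) = 0.8729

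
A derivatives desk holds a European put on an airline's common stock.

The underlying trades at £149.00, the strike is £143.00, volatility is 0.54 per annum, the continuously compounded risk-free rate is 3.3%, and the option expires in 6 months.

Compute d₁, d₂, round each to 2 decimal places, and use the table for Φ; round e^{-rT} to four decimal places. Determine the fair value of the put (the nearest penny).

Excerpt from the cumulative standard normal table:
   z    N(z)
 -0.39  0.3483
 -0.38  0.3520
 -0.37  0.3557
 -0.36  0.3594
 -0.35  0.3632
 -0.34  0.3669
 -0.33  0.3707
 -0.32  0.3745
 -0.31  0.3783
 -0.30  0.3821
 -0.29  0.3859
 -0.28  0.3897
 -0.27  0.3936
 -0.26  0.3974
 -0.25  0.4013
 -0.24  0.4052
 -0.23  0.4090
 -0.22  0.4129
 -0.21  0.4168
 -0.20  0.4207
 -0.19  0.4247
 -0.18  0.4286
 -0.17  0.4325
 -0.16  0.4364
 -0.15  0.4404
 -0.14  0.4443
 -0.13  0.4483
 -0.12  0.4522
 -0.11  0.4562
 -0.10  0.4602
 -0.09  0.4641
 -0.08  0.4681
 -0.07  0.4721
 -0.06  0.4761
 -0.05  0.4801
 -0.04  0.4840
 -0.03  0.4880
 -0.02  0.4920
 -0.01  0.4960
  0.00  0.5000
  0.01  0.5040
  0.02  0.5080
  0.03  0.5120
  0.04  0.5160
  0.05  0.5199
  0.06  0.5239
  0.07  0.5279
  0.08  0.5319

σ√T = 0.54 × 0.7071 = 0.3818
d₁ = [ln(149/143) + (0.033 + 0.54²/2)·0.5] / 0.3818 = [0.0411 + 0.0894] / 0.3818 = 0.3418 → 0.34
d₂ = d₁ − σ√T = 0.3418 − 0.3818 = -0.0401 → -0.04
e^(−rT) = e^(−0.033·0.5) = 0.9836
N(−d₂) = N(0.04) = 0.5160;  N(−d₁) = N(-0.34) = 0.3669
P = 143·0.9836·0.5160 − 149·0.3669 = 72.5779 − 54.6681 = 17.9098

£17.91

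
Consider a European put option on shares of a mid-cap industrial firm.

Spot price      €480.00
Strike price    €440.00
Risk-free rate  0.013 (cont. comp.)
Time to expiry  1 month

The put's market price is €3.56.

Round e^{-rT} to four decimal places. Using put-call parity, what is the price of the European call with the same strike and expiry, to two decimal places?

exp(−rT) = exp(−0.013·0.08333) = 0.9989
Put-call parity: C − P = S − K·e^(−rT) = 480 − 440·0.9989 = 480 − 439.5160 = 40.4840
C = P + (C − P) = 3.56 + (40.4840) = 44.0440

€44.04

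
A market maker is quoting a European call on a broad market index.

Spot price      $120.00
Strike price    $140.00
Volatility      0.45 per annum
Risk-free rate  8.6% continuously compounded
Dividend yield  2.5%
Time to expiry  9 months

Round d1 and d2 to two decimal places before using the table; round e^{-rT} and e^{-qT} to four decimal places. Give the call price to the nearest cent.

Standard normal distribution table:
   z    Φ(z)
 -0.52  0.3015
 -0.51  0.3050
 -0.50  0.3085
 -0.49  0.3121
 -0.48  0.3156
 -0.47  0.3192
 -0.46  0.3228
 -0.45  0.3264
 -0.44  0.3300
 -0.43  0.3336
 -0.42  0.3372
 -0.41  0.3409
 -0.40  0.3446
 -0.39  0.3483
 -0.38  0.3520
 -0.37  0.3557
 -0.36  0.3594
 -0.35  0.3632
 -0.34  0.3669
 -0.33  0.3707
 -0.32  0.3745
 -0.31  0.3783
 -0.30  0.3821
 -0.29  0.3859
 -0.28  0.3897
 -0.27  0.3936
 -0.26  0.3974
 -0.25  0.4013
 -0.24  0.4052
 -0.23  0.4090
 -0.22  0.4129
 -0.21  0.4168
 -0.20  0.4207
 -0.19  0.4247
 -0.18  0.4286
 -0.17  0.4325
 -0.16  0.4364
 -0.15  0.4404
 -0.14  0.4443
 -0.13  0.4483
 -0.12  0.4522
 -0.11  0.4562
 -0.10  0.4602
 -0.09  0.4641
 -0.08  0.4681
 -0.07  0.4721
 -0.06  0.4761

$13.23

T = 0.75;  σ√T = 0.3897
d₁ = [ln(120/140) + (0.086 − 0.025 + 0.45²/2)·0.75] / 0.3897 = [-0.1542 + 0.1217] / 0.3897 = -0.0833 ≈ -0.08
d₂ = d₁ − σ√T = -0.0833 − 0.3897 = -0.4730 ≈ -0.47
e^(−qT) = e^(−0.025·0.75) = 0.9814;  e^(−rT) = e^(−0.086·0.75) = 0.9375
N(d₁) = N(-0.08) = 0.4681;  N(d₂) = N(-0.47) = 0.3192
C = 120·0.9814·0.4681 − 140·0.9375·0.3192 = 55.1272 − 41.8950 = 13.2322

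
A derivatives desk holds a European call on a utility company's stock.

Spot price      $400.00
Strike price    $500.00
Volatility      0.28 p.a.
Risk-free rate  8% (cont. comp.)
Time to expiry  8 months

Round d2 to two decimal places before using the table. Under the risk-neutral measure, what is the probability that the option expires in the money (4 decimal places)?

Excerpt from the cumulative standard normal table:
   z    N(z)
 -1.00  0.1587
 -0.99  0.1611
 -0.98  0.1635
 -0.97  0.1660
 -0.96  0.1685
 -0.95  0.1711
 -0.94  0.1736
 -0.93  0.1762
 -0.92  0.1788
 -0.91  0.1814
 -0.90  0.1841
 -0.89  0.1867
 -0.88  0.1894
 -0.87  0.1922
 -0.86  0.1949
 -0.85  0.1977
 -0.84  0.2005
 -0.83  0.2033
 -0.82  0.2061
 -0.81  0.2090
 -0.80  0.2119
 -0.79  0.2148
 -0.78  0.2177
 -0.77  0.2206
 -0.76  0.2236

σ√T = 0.28 × 0.8165 = 0.2286
d₁ = [ln(400/500) + (0.08 + 0.28²/2)·0.6667] / 0.2286 = [-0.2231 + 0.0795] / 0.2286 = -0.6285 ≈ -0.63
d₂ = d₁ − σ√T = -0.6285 − 0.2286 = -0.8571 ≈ -0.86
Pr(exercise) under Q = N(d₂) = 0.1949

0.1949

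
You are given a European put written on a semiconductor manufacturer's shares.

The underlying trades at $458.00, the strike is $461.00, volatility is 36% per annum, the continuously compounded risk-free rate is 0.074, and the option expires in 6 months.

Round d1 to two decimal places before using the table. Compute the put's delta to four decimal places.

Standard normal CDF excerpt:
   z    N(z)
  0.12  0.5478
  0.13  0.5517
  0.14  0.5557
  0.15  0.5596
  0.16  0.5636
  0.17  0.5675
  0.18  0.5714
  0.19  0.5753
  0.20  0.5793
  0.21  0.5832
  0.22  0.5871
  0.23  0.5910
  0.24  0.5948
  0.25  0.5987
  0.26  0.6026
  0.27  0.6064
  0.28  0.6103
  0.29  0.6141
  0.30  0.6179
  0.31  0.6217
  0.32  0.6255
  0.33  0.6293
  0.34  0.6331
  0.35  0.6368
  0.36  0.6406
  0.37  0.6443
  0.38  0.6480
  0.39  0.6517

σ√T = 0.36·√0.5 = 0.2546
d₁ = [ln(458/461) + (0.074 + 0.36²/2)·0.5] / 0.2546 = [-0.0065 + 0.0694] / 0.2546 = 0.2470 which rounds to 0.25
N(d₁) = N(0.25) = 0.5987
Δ_put = N(d₁) − 1 = 0.5987 − 1 = -0.4013

-0.4013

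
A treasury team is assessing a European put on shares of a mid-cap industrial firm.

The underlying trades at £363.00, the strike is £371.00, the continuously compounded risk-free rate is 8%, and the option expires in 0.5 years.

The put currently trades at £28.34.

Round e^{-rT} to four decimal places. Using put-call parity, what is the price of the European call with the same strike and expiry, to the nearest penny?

£34.88

e^(−rT) = e^(−0.08·0.5) = 0.9608
Put-call parity: C − P = S − K·e^(−rT) = 363 − 371·0.9608 = 363 − 356.4568 = 6.5432
C = P + (C − P) = 28.34 + (6.5432) = 34.8832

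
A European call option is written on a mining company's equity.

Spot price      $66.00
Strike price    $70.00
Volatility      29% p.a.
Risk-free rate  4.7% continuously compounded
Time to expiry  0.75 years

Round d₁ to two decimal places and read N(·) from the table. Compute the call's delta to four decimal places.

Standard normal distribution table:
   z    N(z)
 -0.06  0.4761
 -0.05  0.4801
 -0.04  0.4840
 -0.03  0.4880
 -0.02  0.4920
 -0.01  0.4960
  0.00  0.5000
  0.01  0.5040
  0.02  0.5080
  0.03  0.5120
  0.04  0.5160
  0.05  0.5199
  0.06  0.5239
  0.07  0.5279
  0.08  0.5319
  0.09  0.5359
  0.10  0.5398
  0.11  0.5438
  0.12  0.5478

T = 0.75;  σ√T = 0.2511
ln(S/K) + (r + σ²/2)T = ln(66/70) + (0.047 + 0.29²/2)·0.75 = -0.0588 + 0.0668 = 0.0079
d₁ = 0.0079 / 0.2511 = 0.0316 ⇒ 0.03
N(d₁) = N(0.03) = 0.5120
Δ_call = N(d₁) = 0.5120

0.5120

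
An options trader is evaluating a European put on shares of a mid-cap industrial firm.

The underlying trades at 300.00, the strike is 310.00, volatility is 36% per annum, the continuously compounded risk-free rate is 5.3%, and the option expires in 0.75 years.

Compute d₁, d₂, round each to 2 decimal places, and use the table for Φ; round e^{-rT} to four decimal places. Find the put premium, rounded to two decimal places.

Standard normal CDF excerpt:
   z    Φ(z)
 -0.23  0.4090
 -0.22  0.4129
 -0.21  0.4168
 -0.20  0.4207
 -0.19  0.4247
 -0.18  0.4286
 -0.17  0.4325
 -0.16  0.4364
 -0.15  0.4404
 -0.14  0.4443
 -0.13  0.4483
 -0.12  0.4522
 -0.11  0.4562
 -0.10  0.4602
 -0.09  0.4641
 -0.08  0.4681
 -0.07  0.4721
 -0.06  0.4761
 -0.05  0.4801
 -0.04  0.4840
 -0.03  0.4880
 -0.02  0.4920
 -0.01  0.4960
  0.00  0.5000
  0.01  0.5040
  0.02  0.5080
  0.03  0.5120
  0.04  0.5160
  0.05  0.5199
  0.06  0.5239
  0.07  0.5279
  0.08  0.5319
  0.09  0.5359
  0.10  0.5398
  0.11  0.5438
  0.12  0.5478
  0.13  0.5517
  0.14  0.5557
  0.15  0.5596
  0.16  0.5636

35.78

T = 0.75;  σ√T = 0.3118
d₁ = [ln(300/310) + (0.053 + 0.36²/2)·0.75] / 0.3118 = [-0.0328 + 0.0883] / 0.3118 = 0.1782 ⇒ 0.18
d₂ = d₁ − σ√T = 0.1782 − 0.3118 = -0.1336 ⇒ -0.13
exp(−rT) = exp(−0.053·0.75) = 0.9610
P = 310·0.9610·N(0.13) − 300·N(-0.18) = 310·0.9610·0.5517 − 300·0.4286 = 164.3569 − 128.5800 = 35.7769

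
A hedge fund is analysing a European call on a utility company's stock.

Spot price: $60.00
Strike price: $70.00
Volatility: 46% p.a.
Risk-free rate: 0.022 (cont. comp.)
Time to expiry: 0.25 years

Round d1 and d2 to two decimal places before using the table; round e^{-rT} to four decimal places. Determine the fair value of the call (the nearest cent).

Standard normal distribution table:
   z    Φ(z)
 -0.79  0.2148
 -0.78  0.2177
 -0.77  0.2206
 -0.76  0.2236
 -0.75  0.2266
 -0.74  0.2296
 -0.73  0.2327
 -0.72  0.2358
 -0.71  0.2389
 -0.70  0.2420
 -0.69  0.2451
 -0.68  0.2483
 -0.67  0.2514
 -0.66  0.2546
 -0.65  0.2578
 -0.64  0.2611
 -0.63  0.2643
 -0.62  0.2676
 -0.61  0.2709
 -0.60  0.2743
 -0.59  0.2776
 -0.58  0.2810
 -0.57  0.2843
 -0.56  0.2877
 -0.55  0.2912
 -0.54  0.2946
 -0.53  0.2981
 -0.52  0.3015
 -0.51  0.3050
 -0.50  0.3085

T = 0.25;  σ√T = 0.2300
ln(S/K) + (r + σ²/2)T = ln(60/70) + (0.022 + 0.46²/2)·0.25 = -0.1542 + 0.0319 = -0.1222
d₁ = -0.1222 / 0.2300 = -0.5313 ⇒ -0.53
d₂ = d₁ − σ√T = -0.5313 − 0.2300 = -0.7613 ⇒ -0.76
exp(−rT) = exp(−0.022·0.25) = 0.9945
N(d₁) = N(-0.53) = 0.2981;  N(d₂) = N(-0.76) = 0.2236
C = 60·0.2981 − 70·0.9945·0.2236 = 17.8860 − 15.5659 = 2.3201

$2.32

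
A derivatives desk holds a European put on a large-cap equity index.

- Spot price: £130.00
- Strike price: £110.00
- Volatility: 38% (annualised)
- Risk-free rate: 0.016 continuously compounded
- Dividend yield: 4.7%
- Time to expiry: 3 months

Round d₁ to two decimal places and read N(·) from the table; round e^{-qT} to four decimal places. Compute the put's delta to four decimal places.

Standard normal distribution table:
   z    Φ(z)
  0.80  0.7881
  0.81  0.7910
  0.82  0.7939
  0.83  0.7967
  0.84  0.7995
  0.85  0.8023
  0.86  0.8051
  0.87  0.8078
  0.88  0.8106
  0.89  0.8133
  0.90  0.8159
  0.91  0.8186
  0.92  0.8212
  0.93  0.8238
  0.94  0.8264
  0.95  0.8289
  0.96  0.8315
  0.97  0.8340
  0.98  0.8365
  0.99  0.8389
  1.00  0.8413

-0.1741

T = 0.25;  σ√T = 0.1900
d₁ = [ln(130/110) + (0.016 − 0.047 + 0.38²/2)·0.25] / 0.1900 = [0.1671 + 0.0103] / 0.1900 = 0.9334 ≈ 0.93
N(d₁) = N(0.93) = 0.8238
Δ_put = exp(−qT)·(N(d₁) − 1) = 0.9883·(0.8238 − 1) = -0.1741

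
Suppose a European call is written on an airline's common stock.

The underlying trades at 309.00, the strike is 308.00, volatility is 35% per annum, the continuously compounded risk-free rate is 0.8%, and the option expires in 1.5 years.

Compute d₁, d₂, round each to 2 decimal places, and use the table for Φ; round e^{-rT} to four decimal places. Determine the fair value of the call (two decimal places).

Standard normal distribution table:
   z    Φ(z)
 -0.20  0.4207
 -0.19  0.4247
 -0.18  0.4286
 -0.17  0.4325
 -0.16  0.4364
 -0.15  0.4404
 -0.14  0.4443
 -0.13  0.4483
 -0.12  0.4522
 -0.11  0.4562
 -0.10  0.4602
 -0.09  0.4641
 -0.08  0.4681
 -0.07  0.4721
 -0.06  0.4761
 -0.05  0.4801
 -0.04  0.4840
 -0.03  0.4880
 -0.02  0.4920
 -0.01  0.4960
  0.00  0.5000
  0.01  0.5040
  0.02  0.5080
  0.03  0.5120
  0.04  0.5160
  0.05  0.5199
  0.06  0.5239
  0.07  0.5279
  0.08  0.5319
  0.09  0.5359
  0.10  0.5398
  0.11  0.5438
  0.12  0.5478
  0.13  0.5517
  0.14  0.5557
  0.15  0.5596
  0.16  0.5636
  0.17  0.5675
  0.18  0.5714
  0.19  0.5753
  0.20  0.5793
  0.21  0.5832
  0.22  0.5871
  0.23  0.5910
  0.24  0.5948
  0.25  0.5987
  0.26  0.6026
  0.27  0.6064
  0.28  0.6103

54.56

T = 1.5;  σ√T = 0.4287
ln(S/K) + (r + σ²/2)T = ln(309/308) + (0.008 + 0.35²/2)·1.5 = 0.0032 + 0.1039 = 0.1071
d₁ = 0.1071 / 0.4287 = 0.2499 → 0.25
d₂ = d₁ − σ√T = 0.2499 − 0.4287 = -0.1788 → -0.18
e^(−rT) = e^(−0.008·1.5) = 0.9881
N(d₁) = N(0.25) = 0.5987;  N(d₂) = N(-0.18) = 0.4286
C = 309·0.5987 − 308·0.9881·0.4286 = 184.9983 − 130.4379 = 54.5604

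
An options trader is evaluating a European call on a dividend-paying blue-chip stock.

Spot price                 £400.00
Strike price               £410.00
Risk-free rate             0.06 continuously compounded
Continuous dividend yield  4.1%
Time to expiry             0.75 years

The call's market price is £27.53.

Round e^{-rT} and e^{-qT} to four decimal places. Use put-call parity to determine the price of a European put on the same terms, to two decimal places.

exp(−qT) = exp(−0.041·0.75) = 0.9697;  exp(−rT) = exp(−0.06·0.75) = 0.9560
Put-call parity: C − P = S·e^(−qT) − K·e^(−rT) = 400·0.9697 − 410·0.9560 = 387.8800 − 391.9600 = -4.0800
P = C − (C − P) = 27.53 − (-4.0800) = 31.6100

£31.61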